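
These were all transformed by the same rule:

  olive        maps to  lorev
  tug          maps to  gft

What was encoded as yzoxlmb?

balcony

Each pair mirrors across the alphabet (o↔l, l↔o, i↔r): positions sum to 25. This is the alphabet-reversal cipher (Atbash): a becomes z, b becomes y, etc.
Reversing it on yzoxlmb: y↔b, z↔a, o↔l, x↔c, l↔o, m↔n, b↔y.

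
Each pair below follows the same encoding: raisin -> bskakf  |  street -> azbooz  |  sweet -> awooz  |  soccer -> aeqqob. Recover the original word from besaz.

roast

r(17)→b(1) and a(0)→s(18) fit y≡25x+18 (mod 26); the inverse of 25 mod 26 is 25. This is an affine cipher: with a=0,…,z=25, each position x becomes (25x+18) mod 26.
Reversing it on besaz: b(1)→25·(1−18)≡17=r; e(4)→25·(4−18)≡14=o; s(18)→25·(18−18)≡0=a; a(0)→25·(0−18)≡18=s; z(25)→25·(25−18)≡19=t (all mod 26).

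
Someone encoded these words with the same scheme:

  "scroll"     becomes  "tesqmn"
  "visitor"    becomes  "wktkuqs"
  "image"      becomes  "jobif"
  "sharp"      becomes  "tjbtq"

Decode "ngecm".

A repeating key of period 2 is used — shifts +1, +2 over and over.
Reversing it on ngecm: n−1=m, g−2=e, e−1=d, c−2=a, m−1=l.

medal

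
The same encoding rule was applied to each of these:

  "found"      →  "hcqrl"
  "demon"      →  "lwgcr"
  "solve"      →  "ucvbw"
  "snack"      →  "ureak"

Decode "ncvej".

polar

Treating letters as 0–25, the rule is x ↦ 11x + 4 (mod 26).
Decoding ncvej: n(13)→19·(13−4)≡15=p; c(2)→19·(2−4)≡14=o; v(21)→19·(21−4)≡11=l; e(4)→19·(4−4)≡0=a; j(9)→19·(9−4)≡17=r (all mod 26).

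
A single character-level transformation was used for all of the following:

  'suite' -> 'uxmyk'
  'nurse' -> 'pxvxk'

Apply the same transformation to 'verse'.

In suite: s→u is +2, u→x is +3, i→m is +4, t→y is +5 — the shift increases by 1 each position. Each letter shifts forward by (position + 2), i.e. 2, 3, 4, … — the shift grows by one for each successive letter.
Applying it to verse: v+2=x, e+3=h, r+4=v, s+5=x, e+6=k.

xhvxk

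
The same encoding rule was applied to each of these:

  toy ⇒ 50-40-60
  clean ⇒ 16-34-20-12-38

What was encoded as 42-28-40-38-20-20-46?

pioneer

t(#20)→50 and o(#15)→40: differences scale by 2, so n = 2·pos + 10. The formula is n = 2×(alphabet index, a=1) + 10.
Undoing it on 42-28-40-38-20-20-46: 42→(42−10)÷2=16=p, 28→(28−10)÷2=9=i, 40→(40−10)÷2=15=o, 38→(38−10)÷2=14=n, 20→(20−10)÷2=5=e, 20→(20−10)÷2=5=e, 46→(46−10)÷2=18=r.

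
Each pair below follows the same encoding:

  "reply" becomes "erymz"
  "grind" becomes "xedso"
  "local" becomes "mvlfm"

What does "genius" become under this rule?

xrsdnh

r(17)→e(4) and e(4)→r(17) fit y≡3x+5 (mod 26); the inverse of 3 mod 26 is 9. This is an affine cipher: with a=0,…,z=25, each position x becomes (3x+5) mod 26.
Applying it to genius: g(6)→3·6+5≡23=x; e(4)→3·4+5≡17=r; n(13)→3·13+5≡18=s; i(8)→3·8+5≡3=d; u(20)→3·20+5≡13=n; s(18)→3·18+5≡7=h (all mod 26).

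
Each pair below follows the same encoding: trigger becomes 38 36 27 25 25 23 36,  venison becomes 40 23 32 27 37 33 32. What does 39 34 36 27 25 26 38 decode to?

upright

t is letter #20 and maps to 38: an offset of 18. Letters become their 1-based position plus 18 (so a→19, b→20, …).
Undoing it on 39 34 36 27 25 26 38: 39→(39−18)÷1=21=u, 34→(34−18)÷1=16=p, 36→(36−18)÷1=18=r, 27→(27−18)÷1=9=i, 25→(25−18)÷1=7=g, 26→(26−18)÷1=8=h, 38→(38−18)÷1=20=t.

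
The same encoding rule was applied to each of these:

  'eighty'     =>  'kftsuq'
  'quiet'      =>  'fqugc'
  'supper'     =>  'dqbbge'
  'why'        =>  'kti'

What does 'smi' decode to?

The output letters match the input read backwards, each shifted +12: eighty reversed is ythgie. Read the word backwards and shift each letter +12.
Decoding smi: shift back: s−12=g, m−12=a, i−12=w → gaw; then reverse → wag.

wag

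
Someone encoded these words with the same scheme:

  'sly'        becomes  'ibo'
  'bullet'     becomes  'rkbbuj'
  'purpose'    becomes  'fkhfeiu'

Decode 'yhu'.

ire

Compare letters: s→i is +16, l→b is +16, y→o is +16 — a constant shift. This is a Caesar cipher with shift 16.
Reversing it on yhu: y−16=i, h−16=r, u−16=e.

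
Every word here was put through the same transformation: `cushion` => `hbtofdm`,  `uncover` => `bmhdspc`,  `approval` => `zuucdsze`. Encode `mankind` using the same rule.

vzmnfmy

c(2)→h(7) and u(20)→b(1) fit y≡17x+25 (mod 26); the inverse of 17 mod 26 is 23. This is an affine cipher: with a=0,…,z=25, each position x becomes (17x+25) mod 26.
For mankind: m(12)→17·12+25≡21=v; a(0)→17·0+25≡25=z; n(13)→17·13+25≡12=m; k(10)→17·10+25≡13=n; i(8)→17·8+25≡5=f; n(13)→17·13+25≡12=m; d(3)→17·3+25≡24=y (all mod 26).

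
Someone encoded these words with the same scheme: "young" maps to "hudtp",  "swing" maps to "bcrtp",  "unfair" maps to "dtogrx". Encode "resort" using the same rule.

Shifts by position in young: pos 0: y→h (+9), pos 1: o→u (+6), pos 2: u→d (+9), pos 3: n→t (+6) — repeating every 2. A repeating key of period 2 is used — shifts +9, +6 over and over.
Applying it to resort: r+9=a, e+6=k, s+9=b, o+6=u, r+9=a, t+6=z.

akbuaz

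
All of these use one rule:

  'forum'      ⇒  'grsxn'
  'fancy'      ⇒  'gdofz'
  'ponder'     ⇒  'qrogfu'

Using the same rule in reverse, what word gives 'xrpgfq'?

wooden

Shifts by position in forum: pos 0: f→g (+1), pos 1: o→r (+3), pos 2: r→s (+1), pos 3: u→x (+3) — repeating every 2. The shifts repeat in a cycle of length 2: positions 0,1,… shift by +1, +3, then the pattern repeats.
Decoding xrpgfq: x−1=w, r−3=o, p−1=o, g−3=d, f−1=e, q−3=n.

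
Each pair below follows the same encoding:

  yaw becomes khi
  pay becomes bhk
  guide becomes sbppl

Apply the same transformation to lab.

The shift depends on letter class: consonant y→k is +12, but vowel a→h is +7. Two shifts are in play — +7 for a/e/i/o/u, +12 for every other letter.
Applying it to lab: l(cons)+12=x, a(vowel)+7=h, b(cons)+12=n.

xhn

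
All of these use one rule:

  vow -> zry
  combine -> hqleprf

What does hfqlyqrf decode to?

convince

The output letters match the input read backwards, each shifted +3: vow reversed is wov. Two steps: reverse the string, then apply a Caesar shift of +3.
Undoing it on hfqlyqrf: shift back: h−3=e, f−3=c, q−3=n, l−3=i, y−3=v, q−3=n, r−3=o, f−3=c → ecnivnoc; then reverse → convince.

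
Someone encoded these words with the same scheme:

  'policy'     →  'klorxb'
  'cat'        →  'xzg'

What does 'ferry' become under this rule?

uviib

Letters are reflected about the middle of the alphabet (position → 25−position): Atbash.
On ferry: f↔u, e↔v, r↔i, r↔i, y↔b.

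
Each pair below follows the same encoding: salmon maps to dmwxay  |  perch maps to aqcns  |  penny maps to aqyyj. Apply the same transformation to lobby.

wammj

The shift depends on letter class: consonant s→d is +11, but vowel a→m is +12. Vowels shift forward by 12 and consonants shift forward by 11.
Applying it to lobby: l(cons)+11=w, o(vowel)+12=a, b(cons)+11=m, b(cons)+11=m, y(cons)+11=j.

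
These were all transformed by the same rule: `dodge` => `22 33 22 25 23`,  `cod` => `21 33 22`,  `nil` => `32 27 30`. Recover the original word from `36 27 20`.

d is letter #4 and maps to 22: an offset of 18. Each letter is replaced by its alphabet position (a=1..z=26) + 18.
Decoding 36 27 20: 36→(36−18)÷1=18=r, 27→(27−18)÷1=9=i, 20→(20−18)÷1=2=b.

rib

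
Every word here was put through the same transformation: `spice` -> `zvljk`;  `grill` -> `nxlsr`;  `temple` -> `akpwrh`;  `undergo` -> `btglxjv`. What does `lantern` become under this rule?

sgqakuu

A repeating key of period 3 is used — shifts +7, +6, +3 over and over.
On lantern: l+7=s, a+6=g, n+3=q, t+7=a, e+6=k, r+3=u, n+7=u.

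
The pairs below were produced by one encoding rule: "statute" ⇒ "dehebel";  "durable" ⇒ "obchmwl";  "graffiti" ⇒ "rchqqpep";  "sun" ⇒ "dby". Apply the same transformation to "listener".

wpdelylc

The shift depends on letter class: consonant s→d is +11, but vowel a→h is +7. Two shifts are in play — +7 for a/e/i/o/u, +11 for every other letter.
Applying it to listener: l(cons)+11=w, i(vowel)+7=p, s(cons)+11=d, t(cons)+11=e, e(vowel)+7=l, n(cons)+11=y, e(vowel)+7=l, r(cons)+11=c.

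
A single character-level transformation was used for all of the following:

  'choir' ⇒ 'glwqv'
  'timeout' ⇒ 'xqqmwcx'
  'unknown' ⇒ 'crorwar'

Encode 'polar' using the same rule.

twpiv

The shift depends on letter class: consonant c→g is +4, but vowel o→w is +8. Two shifts are in play — +8 for a/e/i/o/u, +4 for every other letter.
For polar: p(cons)+4=t, o(vowel)+8=w, l(cons)+4=p, a(vowel)+8=i, r(cons)+4=v.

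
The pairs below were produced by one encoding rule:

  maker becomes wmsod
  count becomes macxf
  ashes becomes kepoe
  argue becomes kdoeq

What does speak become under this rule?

cbmkw

Shifts by position in maker: pos 0: m→w (+10), pos 1: a→m (+12), pos 2: k→s (+8), pos 3: e→o (+10), pos 4: r→d (+12) — repeating every 3. A repeating key of period 3 is used — shifts +10, +12, +8 over and over.
Applying it to speak: s+10=c, p+12=b, e+8=m, a+10=k, k+12=w.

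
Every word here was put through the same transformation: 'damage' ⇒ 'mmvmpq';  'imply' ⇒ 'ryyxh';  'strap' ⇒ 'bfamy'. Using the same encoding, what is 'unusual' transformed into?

Shifts by position in damage: pos 0: d→m (+9), pos 1: a→m (+12), pos 2: m→v (+9), pos 3: a→m (+12) — repeating every 2. A repeating key of period 2 is used — shifts +9, +12 over and over.
For unusual: u+9=d, n+12=z, u+9=d, s+12=e, u+9=d, a+12=m, l+9=u.

dzdedmu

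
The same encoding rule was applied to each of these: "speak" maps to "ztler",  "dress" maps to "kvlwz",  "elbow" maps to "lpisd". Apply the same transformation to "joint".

qspra

A repeating key of period 2 is used — shifts +7, +4 over and over.
Applying it to joint: j+7=q, o+4=s, i+7=p, n+4=r, t+7=a.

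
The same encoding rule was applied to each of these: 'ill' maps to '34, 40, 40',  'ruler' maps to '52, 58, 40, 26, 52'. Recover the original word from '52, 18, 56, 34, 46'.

i(#9)→34 and l(#12)→40: differences scale by 2, so n = 2·pos + 16. With a=1..z=26, the number is 2·pos + 16.
Undoing it on 52, 18, 56, 34, 46: 52→(52−16)÷2=18=r, 18→(18−16)÷2=1=a, 56→(56−16)÷2=20=t, 34→(34−16)÷2=9=i, 46→(46−16)÷2=15=o.

ratio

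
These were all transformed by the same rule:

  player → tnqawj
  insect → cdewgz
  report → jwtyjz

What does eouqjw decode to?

This is an affine cipher: with a=0,…,z=25, each position x becomes (21x+16) mod 26.
Decoding eouqjw: e(4)→5·(4−16)≡18=s; o(14)→5·(14−16)≡16=q; u(20)→5·(20−16)≡20=u; q(16)→5·(16−16)≡0=a; j(9)→5·(9−16)≡17=r; w(22)→5·(22−16)≡4=e (all mod 26).

square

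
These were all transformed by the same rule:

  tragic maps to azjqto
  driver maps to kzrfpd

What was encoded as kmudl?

delta

The shift increases by 1 at each position, starting from +7: 7, 8, 9, ….
Decoding kmudl: k−7=d, m−8=e, u−9=l, d−10=t, l−11=a.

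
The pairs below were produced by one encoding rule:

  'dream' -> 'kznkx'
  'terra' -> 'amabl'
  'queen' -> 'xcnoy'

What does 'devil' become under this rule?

kmesw

In dream: d→k is +7, r→z is +8, e→n is +9, a→k is +10 — the shift increases by 1 each position. Letter i (0-indexed) is shifted by i+7, so successive shifts are 7, 8, 9, ….
For devil: d+7=k, e+8=m, v+9=e, i+10=s, l+11=w.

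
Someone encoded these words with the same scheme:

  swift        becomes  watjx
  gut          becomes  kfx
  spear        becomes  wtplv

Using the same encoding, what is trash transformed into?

The shift depends on letter class: consonant s→w is +4, but vowel i→t is +11. The rule splits by letter class: vowels +11, consonants +4.
Applying it to trash: t(cons)+4=x, r(cons)+4=v, a(vowel)+11=l, s(cons)+4=w, h(cons)+4=l.

xvlwl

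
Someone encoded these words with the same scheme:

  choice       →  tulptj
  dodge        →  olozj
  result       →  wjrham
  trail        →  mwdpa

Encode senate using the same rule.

c(2)→t(19) and h(7)→u(20) fit y≡21x+3 (mod 26); the inverse of 21 mod 26 is 5. Treating letters as 0–25, the rule is x ↦ 21x + 3 (mod 26).
On senate: s(18)→21·18+3≡17=r; e(4)→21·4+3≡9=j; n(13)→21·13+3≡16=q; a(0)→21·0+3≡3=d; t(19)→21·19+3≡12=m; e(4)→21·4+3≡9=j (all mod 26).

rjqdmj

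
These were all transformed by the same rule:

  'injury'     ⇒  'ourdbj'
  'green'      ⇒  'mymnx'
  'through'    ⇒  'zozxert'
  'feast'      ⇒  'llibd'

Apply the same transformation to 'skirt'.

In injury: i→o is +6, n→u is +7, j→r is +8, u→d is +9 — the shift increases by 1 each position. Letter i (0-indexed) is shifted by i+6, so successive shifts are 6, 7, 8, ….
For skirt: s+6=y, k+7=r, i+8=q, r+9=a, t+10=d.

yrqad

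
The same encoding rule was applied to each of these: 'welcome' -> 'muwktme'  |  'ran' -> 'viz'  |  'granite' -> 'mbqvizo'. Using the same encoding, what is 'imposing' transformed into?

ovqawxuq

The output letters match the input read backwards, each shifted +8: welcome reversed is emoclew. Two steps: reverse the string, then apply a Caesar shift of +8.
On imposing: reverse → gnisopmi; then shift: g+8=o, n+8=v, i+8=q, s+8=a, o+8=w, p+8=x, m+8=u, i+8=q.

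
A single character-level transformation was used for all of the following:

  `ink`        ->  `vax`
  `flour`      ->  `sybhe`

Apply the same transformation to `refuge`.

ershtr

Compare letters: i→v is +13, n→a is +13, k→x is +13 — a constant shift. It's a constant shift of +13 (ROT13).
For refuge: r+13=e, e+13=r, f+13=s, u+13=h, g+13=t, e+13=r.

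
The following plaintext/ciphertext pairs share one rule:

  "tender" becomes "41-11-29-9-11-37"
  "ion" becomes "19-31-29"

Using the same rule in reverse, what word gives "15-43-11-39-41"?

guest

t(#20)→41 and e(#5)→11: differences scale by 2, so n = 2·pos + 1. The formula is n = 2×(alphabet index, a=1) + 1.
Decoding 15-43-11-39-41: 15→(15−1)÷2=7=g, 43→(43−1)÷2=21=u, 11→(11−1)÷2=5=e, 39→(39−1)÷2=19=s, 41→(41−1)÷2=20=t.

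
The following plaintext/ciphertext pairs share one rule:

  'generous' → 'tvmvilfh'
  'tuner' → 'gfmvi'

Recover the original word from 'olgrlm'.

lotion

Each letter is replaced by its mirror in the alphabet: a↔z, b↔y, c↔x, and so on (the Atbash cipher).
Reversing it on olgrlm: o↔l, l↔o, g↔t, r↔i, l↔o, m↔n.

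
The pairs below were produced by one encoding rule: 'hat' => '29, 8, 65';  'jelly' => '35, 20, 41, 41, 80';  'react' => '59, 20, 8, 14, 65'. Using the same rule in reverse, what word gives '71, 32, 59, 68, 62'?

h(#8)→29 and a(#1)→8: differences scale by 3, so n = 3·pos + 5. The formula is n = 3×(alphabet index, a=1) + 5.
Decoding 71, 32, 59, 68, 62: 71→(71−5)÷3=22=v, 32→(32−5)÷3=9=i, 59→(59−5)÷3=18=r, 68→(68−5)÷3=21=u, 62→(62−5)÷3=19=s.

virus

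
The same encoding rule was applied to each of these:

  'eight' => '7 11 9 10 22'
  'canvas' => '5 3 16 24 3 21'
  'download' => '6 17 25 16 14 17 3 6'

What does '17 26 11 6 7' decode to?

oxide

e is letter #5 and maps to 7: an offset of 2. Each letter is replaced by its alphabet position (a=1..z=26) + 2.
Undoing it on 17 26 11 6 7: 17→(17−2)÷1=15=o, 26→(26−2)÷1=24=x, 11→(11−2)÷1=9=i, 6→(6−2)÷1=4=d, 7→(7−2)÷1=5=e.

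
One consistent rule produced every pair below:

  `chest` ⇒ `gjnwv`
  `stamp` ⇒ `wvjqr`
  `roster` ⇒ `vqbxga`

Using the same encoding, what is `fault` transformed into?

jcdpv

Shifts by position in chest: pos 0: c→g (+4), pos 1: h→j (+2), pos 2: e→n (+9), pos 3: s→w (+4), pos 4: t→v (+2) — repeating every 3. A repeating key of period 3 is used — shifts +4, +2, +9 over and over.
Applying it to fault: f+4=j, a+2=c, u+9=d, l+4=p, t+2=v.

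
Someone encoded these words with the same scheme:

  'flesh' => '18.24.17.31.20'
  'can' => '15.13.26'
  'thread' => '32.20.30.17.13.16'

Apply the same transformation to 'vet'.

34.17.32

f is letter #6 and maps to 18: an offset of 12. Letters become their 1-based position plus 12 (so a→13, b→14, …).
On vet: v=22→34, e=5→17, t=20→32.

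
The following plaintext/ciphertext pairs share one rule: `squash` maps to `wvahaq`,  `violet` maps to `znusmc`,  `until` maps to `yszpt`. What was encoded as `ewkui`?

arena

In squash: s→w is +4, q→v is +5, u→a is +6, a→h is +7 — the shift increases by 1 each position. The shift increases by 1 at each position, starting from +4: 4, 5, 6, ….
Decoding ewkui: e−4=a, w−5=r, k−6=e, u−7=n, i−8=a.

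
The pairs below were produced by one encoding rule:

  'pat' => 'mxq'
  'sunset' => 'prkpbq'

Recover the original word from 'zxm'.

Compare letters: p→m is +23, a→x is +23, t→q is +23 — a constant shift. Each letter is shifted forward by 23 in the alphabet (a Caesar shift of +23).
Reversing it on zxm: z−23=c, x−23=a, m−23=p.

cap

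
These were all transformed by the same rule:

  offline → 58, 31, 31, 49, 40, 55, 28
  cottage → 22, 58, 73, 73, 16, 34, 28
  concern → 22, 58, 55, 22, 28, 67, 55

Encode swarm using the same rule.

o(#15)→58 and f(#6)→31: differences scale by 3, so n = 3·pos + 13. With a=1..z=26, the number is 3·pos + 13.
Applying it to swarm: s=19→70, w=23→82, a=1→16, r=18→67, m=13→52.

70, 82, 16, 67, 52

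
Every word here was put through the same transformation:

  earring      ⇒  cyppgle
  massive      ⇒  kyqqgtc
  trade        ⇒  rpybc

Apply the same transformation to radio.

Compare letters: e→c is +24, a→y is +24, r→p is +24 — a constant shift. It's a constant shift of +24 (ROT24).
Applying it to radio: r+24=p, a+24=y, d+24=b, i+24=g, o+24=m.

pybgm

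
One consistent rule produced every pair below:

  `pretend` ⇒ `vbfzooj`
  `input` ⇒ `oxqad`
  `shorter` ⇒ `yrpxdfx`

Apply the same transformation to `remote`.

Shifts by position in pretend: pos 0: p→v (+6), pos 1: r→b (+10), pos 2: e→f (+1), pos 3: t→z (+6), pos 4: e→o (+10), pos 5: n→o (+1) — repeating every 3. It's a Vigenère-style cipher with numeric key [6,10,1]: position i shifts by key[i mod 3].
For remote: r+6=x, e+10=o, m+1=n, o+6=u, t+10=d, e+1=f.

xonudf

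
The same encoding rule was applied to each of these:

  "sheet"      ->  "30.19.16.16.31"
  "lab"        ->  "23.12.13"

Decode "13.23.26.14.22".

block

The number is (letter's place in the alphabet, a=1) + 11.
Reversing it on 13.23.26.14.22: 13→(13−11)÷1=2=b, 23→(23−11)÷1=12=l, 26→(26−11)÷1=15=o, 14→(14−11)÷1=3=c, 22→(22−11)÷1=11=k.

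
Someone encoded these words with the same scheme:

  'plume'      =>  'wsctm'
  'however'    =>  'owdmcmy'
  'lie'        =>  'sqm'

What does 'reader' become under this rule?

The shift depends on letter class: consonant p→w is +7, but vowel u→c is +8. Two shifts are in play — +8 for a/e/i/o/u, +7 for every other letter.
Applying it to reader: r(cons)+7=y, e(vowel)+8=m, a(vowel)+8=i, d(cons)+7=k, e(vowel)+8=m, r(cons)+7=y.

ymikmy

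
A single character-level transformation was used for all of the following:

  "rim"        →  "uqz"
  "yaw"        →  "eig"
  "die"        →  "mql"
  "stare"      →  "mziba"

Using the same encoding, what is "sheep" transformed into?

xmmpa

The word is reversed, then every letter is shifted forward by 8.
For sheep: reverse → peehs; then shift: p+8=x, e+8=m, e+8=m, h+8=p, s+8=a.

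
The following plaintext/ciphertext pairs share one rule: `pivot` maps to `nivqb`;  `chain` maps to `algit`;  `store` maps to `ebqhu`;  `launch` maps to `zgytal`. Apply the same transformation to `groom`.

This is an affine cipher: with a=0,…,z=25, each position x becomes (23x+6) mod 26.
On groom: g(6)→23·6+6≡14=o; r(17)→23·17+6≡7=h; o(14)→23·14+6≡16=q; o(14)→23·14+6≡16=q; m(12)→23·12+6≡22=w (all mod 26).

ohqqw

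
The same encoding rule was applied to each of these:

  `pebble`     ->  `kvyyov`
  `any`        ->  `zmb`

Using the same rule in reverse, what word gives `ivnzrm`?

remain

Each pair mirrors across the alphabet (p↔k, e↔v, b↔y): positions sum to 25. This is the alphabet-reversal cipher (Atbash): a becomes z, b becomes y, etc.
Reversing it on ivnzrm: i↔r, v↔e, n↔m, z↔a, r↔i, m↔n.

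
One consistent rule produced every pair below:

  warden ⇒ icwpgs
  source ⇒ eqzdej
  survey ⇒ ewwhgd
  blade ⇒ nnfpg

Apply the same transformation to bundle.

It's a Vigenère-style cipher with numeric key [12,2,5]: position i shifts by key[i mod 3].
On bundle: b+12=n, u+2=w, n+5=s, d+12=p, l+2=n, e+5=j.

nwspnj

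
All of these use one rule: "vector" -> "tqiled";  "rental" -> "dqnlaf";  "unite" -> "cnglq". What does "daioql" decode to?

v(21)→t(19) and e(4)→q(16) fit y≡17x+0 (mod 26); the inverse of 17 mod 26 is 23. Treating letters as 0–25, the rule is x ↦ 17x + 0 (mod 26).
Decoding daioql: d(3)→23·(3−0)≡17=r; a(0)→23·(0−0)≡0=a; i(8)→23·(8−0)≡2=c; o(14)→23·(14−0)≡10=k; q(16)→23·(16−0)≡4=e; l(11)→23·(11−0)≡19=t (all mod 26).

racket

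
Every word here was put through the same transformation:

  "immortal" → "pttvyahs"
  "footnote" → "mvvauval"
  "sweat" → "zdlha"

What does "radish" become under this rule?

Compare letters: i→p is +7, m→t is +7, m→t is +7 — a constant shift. This is a Caesar cipher with shift 7.
Applying it to radish: r+7=y, a+7=h, d+7=k, i+7=p, s+7=z, h+7=o.

yhkpzo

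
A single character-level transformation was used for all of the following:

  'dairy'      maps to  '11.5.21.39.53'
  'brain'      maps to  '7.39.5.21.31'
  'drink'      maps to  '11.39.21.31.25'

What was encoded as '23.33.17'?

jog

d(#4)→11 and a(#1)→5: differences scale by 2, so n = 2·pos + 3. With a=1..z=26, the number is 2·pos + 3.
Reversing it on 23.33.17: 23→(23−3)÷2=10=j, 33→(33−3)÷2=15=o, 17→(17−3)÷2=7=g.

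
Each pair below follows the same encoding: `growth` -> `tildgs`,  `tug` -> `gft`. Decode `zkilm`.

apron

Each letter is replaced by its mirror in the alphabet: a↔z, b↔y, c↔x, and so on (the Atbash cipher).
Undoing it on zkilm: z↔a, k↔p, i↔r, l↔o, m↔n.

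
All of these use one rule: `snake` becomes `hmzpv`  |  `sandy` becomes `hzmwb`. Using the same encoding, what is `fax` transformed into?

Each pair mirrors across the alphabet (s↔h, n↔m, a↔z): positions sum to 25. This is the alphabet-reversal cipher (Atbash): a becomes z, b becomes y, etc.
On fax: f↔u, a↔z, x↔c.

uzc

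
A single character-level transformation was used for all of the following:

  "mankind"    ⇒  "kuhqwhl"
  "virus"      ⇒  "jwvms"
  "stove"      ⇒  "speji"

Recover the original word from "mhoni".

uncle

m(12)→k(10) and a(0)→u(20) fit y≡23x+20 (mod 26); the inverse of 23 mod 26 is 17. Each letter's alphabet position (a=0..z=25) is mapped through 23·x+20 mod 26 — an affine cipher.
Reversing it on mhoni: m(12)→17·(12−20)≡20=u; h(7)→17·(7−20)≡13=n; o(14)→17·(14−20)≡2=c; n(13)→17·(13−20)≡11=l; i(8)→17·(8−20)≡4=e (all mod 26).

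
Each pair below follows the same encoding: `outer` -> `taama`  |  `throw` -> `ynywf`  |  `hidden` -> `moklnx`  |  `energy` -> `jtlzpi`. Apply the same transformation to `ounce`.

taukn

The shift increases by 1 at each position, starting from +5: 5, 6, 7, ….
On ounce: o+5=t, u+6=a, n+7=u, c+8=k, e+9=n.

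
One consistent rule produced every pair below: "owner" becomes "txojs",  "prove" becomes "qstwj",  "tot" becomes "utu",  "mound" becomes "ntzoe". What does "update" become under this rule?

The shift depends on letter class: consonant w→x is +1, but vowel o→t is +5. Two shifts are in play — +5 for a/e/i/o/u, +1 for every other letter.
On update: u(vowel)+5=z, p(cons)+1=q, d(cons)+1=e, a(vowel)+5=f, t(cons)+1=u, e(vowel)+5=j.

zqefuj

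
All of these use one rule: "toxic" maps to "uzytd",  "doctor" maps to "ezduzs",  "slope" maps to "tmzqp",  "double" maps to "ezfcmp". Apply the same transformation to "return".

Two shifts are in play — +11 for a/e/i/o/u, +1 for every other letter.
On return: r(cons)+1=s, e(vowel)+11=p, t(cons)+1=u, u(vowel)+11=f, r(cons)+1=s, n(cons)+1=o.

spufso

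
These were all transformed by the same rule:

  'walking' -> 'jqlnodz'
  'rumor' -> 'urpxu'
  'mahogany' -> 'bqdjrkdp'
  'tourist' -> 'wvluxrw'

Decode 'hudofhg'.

declare

The output letters match the input read backwards, each shifted +3: walking reversed is gniklaw. Read the word backwards and shift each letter +3.
Reversing it on hudofhg: shift back: h−3=e, u−3=r, d−3=a, o−3=l, f−3=c, h−3=e, g−3=d → eralced; then reverse → declare.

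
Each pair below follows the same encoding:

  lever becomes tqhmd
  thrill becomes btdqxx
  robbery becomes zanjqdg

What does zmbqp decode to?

rapid

It's a Vigenère-style cipher with numeric key [8,12,12]: position i shifts by key[i mod 3].
Reversing it on zmbqp: z−8=r, m−12=a, b−12=p, q−8=i, p−12=d.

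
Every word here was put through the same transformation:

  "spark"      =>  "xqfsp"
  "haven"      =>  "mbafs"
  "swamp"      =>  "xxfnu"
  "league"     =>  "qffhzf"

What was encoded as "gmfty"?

blast

Shifts by position in spark: pos 0: s→x (+5), pos 1: p→q (+1), pos 2: a→f (+5), pos 3: r→s (+1) — repeating every 2. It's a Vigenère-style cipher with numeric key [5,1]: position i shifts by key[i mod 2].
Decoding gmfty: g−5=b, m−1=l, f−5=a, t−1=s, y−5=t.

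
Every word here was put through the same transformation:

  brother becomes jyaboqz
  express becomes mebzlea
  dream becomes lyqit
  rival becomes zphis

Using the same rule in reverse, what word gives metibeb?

exhaust

Shifts by position in brother: pos 0: b→j (+8), pos 1: r→y (+7), pos 2: o→a (+12), pos 3: t→b (+8), pos 4: h→o (+7), pos 5: e→q (+12) — repeating every 3. It's a Vigenère-style cipher with numeric key [8,7,12]: position i shifts by key[i mod 3].
Undoing it on metibeb: m−8=e, e−7=x, t−12=h, i−8=a, b−7=u, e−12=s, b−8=t.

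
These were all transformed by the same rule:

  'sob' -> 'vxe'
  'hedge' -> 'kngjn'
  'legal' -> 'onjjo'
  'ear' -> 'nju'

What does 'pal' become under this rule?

sjo

The shift depends on letter class: consonant s→v is +3, but vowel o→x is +9. Vowels shift forward by 9 and consonants shift forward by 3.
Applying it to pal: p(cons)+3=s, a(vowel)+9=j, l(cons)+3=o.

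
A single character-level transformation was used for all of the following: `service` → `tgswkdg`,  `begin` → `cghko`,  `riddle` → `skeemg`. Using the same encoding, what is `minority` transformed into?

nkoqskuz

The shift depends on letter class: consonant s→t is +1, but vowel e→g is +2. The rule splits by letter class: vowels +2, consonants +1.
On minority: m(cons)+1=n, i(vowel)+2=k, n(cons)+1=o, o(vowel)+2=q, r(cons)+1=s, i(vowel)+2=k, t(cons)+1=u, y(cons)+1=z.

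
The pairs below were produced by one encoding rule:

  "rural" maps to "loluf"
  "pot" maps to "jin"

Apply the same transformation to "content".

Compare letters: r→l is +20, u→o is +20, r→l is +20 — a constant shift. It's a constant shift of +20 (ROT20).
On content: c+20=w, o+20=i, n+20=h, t+20=n, e+20=y, n+20=h, t+20=n.

wihnyhn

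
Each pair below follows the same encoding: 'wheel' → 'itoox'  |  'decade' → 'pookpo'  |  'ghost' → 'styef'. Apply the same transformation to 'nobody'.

The shift depends on letter class: consonant w→i is +12, but vowel e→o is +10. Two shifts are in play — +10 for a/e/i/o/u, +12 for every other letter.
Applying it to nobody: n(cons)+12=z, o(vowel)+10=y, b(cons)+12=n, o(vowel)+10=y, d(cons)+12=p, y(cons)+12=k.

zynypk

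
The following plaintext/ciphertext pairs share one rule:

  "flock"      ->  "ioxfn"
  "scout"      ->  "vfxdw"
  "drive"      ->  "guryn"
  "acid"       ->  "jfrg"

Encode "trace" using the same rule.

The shift depends on letter class: consonant f→i is +3, but vowel o→x is +9. Vowels shift forward by 9 and consonants shift forward by 3.
Applying it to trace: t(cons)+3=w, r(cons)+3=u, a(vowel)+9=j, c(cons)+3=f, e(vowel)+9=n.

wujfn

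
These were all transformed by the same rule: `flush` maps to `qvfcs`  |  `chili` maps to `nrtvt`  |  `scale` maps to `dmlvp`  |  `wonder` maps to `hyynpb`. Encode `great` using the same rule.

rbpke

Shifts by position in flush: pos 0: f→q (+11), pos 1: l→v (+10), pos 2: u→f (+11), pos 3: s→c (+10) — repeating every 2. It's a Vigenère-style cipher with numeric key [11,10]: position i shifts by key[i mod 2].
On great: g+11=r, r+10=b, e+11=p, a+10=k, t+11=e.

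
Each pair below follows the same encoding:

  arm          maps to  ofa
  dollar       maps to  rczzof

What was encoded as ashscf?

Each letter is shifted forward by 14 in the alphabet (a Caesar shift of +14).
Reversing it on ashscf: a−14=m, s−14=e, h−14=t, s−14=e, c−14=o, f−14=r.

meteor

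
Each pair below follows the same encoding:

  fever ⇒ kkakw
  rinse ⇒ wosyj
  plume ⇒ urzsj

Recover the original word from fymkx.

ashes

A repeating key of period 2 is used — shifts +5, +6 over and over.
Decoding fymkx: f−5=a, y−6=s, m−5=h, k−6=e, x−5=s.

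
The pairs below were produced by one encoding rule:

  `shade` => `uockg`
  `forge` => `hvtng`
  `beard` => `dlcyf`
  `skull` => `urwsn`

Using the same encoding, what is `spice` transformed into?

uwkjg

Shifts by position in shade: pos 0: s→u (+2), pos 1: h→o (+7), pos 2: a→c (+2), pos 3: d→k (+7) — repeating every 2. The shifts repeat in a cycle of length 2: positions 0,1,… shift by +2, +7, then the pattern repeats.
On spice: s+2=u, p+7=w, i+2=k, c+7=j, e+2=g.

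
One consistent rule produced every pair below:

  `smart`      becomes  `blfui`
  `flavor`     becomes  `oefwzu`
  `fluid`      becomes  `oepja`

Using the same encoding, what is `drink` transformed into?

s(18)→b(1) and m(12)→l(11) fit y≡7x+5 (mod 26); the inverse of 7 mod 26 is 15. This is an affine cipher: with a=0,…,z=25, each position x becomes (7x+5) mod 26.
On drink: d(3)→7·3+5≡0=a; r(17)→7·17+5≡20=u; i(8)→7·8+5≡9=j; n(13)→7·13+5≡18=s; k(10)→7·10+5≡23=x (all mod 26).

aujsx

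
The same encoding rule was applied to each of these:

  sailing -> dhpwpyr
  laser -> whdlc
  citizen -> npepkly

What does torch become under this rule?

The rule splits by letter class: vowels +7, consonants +11.
Applying it to torch: t(cons)+11=e, o(vowel)+7=v, r(cons)+11=c, c(cons)+11=n, h(cons)+11=s.

evcns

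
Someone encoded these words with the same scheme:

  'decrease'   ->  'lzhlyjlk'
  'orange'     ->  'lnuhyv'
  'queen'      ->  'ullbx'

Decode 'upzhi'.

The output letters match the input read backwards, each shifted +7: decrease reversed is esaerced. Read the word backwards and shift each letter +7.
Undoing it on upzhi: shift back: u−7=n, p−7=i, z−7=s, h−7=a, i−7=b → nisab; then reverse → basin.

basin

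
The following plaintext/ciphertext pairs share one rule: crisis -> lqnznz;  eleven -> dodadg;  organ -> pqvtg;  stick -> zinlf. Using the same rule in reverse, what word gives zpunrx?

This is an affine cipher: with a=0,…,z=25, each position x becomes (9x+19) mod 26.
Reversing it on zpunrx: z(25)→3·(25−19)≡18=s; p(15)→3·(15−19)≡14=o; u(20)→3·(20−19)≡3=d; n(13)→3·(13−19)≡8=i; r(17)→3·(17−19)≡20=u; x(23)→3·(23−19)≡12=m (all mod 26).

sodium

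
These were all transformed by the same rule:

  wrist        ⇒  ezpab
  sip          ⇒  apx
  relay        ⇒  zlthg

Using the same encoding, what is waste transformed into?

ehabl

Vowels shift forward by 7 and consonants shift forward by 8.
Applying it to waste: w(cons)+8=e, a(vowel)+7=h, s(cons)+8=a, t(cons)+8=b, e(vowel)+7=l.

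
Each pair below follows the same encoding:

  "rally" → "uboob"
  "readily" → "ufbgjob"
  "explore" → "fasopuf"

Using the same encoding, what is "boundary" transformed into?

The rule splits by letter class: vowels +1, consonants +3.
Applying it to boundary: b(cons)+3=e, o(vowel)+1=p, u(vowel)+1=v, n(cons)+3=q, d(cons)+3=g, a(vowel)+1=b, r(cons)+3=u, y(cons)+3=b.

epvqgbub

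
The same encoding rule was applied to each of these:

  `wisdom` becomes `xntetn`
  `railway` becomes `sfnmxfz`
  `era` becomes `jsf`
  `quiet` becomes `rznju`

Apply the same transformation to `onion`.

The shift depends on letter class: consonant w→x is +1, but vowel i→n is +5. Two shifts are in play — +5 for a/e/i/o/u, +1 for every other letter.
On onion: o(vowel)+5=t, n(cons)+1=o, i(vowel)+5=n, o(vowel)+5=t, n(cons)+1=o.

tonto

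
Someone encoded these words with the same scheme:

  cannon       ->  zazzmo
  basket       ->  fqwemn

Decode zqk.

The output letters match the input read backwards, each shifted +12: cannon reversed is nonnac. Two steps: reverse the string, then apply a Caesar shift of +12.
Decoding zqk: shift back: z−12=n, q−12=e, k−12=y → ney; then reverse → yen.

yen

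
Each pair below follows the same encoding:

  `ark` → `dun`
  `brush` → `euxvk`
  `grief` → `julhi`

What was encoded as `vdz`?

Compare letters: a→d is +3, r→u is +3, k→n is +3 — a constant shift. It's a constant shift of +3 (ROT3).
Decoding vdz: v−3=s, d−3=a, z−3=w.

saw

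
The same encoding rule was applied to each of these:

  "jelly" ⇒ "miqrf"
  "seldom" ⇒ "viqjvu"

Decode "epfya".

blast

Letter i (0-indexed) is shifted by i+3, so successive shifts are 3, 4, 5, ….
Reversing it on epfya: e−3=b, p−4=l, f−5=a, y−6=s, a−7=t.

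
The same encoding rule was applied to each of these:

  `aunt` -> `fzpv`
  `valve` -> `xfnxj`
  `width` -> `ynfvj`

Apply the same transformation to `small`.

uofnn

The shift depends on letter class: consonant n→p is +2, but vowel a→f is +5. Vowels shift forward by 5 and consonants shift forward by 2.
Applying it to small: s(cons)+2=u, m(cons)+2=o, a(vowel)+5=f, l(cons)+2=n, l(cons)+2=n.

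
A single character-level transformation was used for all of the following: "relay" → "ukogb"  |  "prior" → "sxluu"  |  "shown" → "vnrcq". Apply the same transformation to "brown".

exrcq

Shifts by position in relay: pos 0: r→u (+3), pos 1: e→k (+6), pos 2: l→o (+3), pos 3: a→g (+6) — repeating every 2. The shifts repeat in a cycle of length 2: positions 0,1,… shift by +3, +6, then the pattern repeats.
On brown: b+3=e, r+6=x, o+3=r, w+6=c, n+3=q.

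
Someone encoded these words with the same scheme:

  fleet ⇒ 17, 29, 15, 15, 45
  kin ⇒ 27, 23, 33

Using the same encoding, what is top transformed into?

45, 35, 37

f(#6)→17 and l(#12)→29: differences scale by 2, so n = 2·pos + 5. With a=1..z=26, the number is 2·pos + 5.
On top: t=20→45, o=15→35, p=16→37.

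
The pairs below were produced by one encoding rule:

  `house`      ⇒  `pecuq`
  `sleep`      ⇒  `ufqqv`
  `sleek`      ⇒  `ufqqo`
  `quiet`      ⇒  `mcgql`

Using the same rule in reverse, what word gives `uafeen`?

saloon

Each letter's alphabet position (a=0..z=25) is mapped through 17·x+0 mod 26 — an affine cipher.
Undoing it on uafeen: u(20)→23·(20−0)≡18=s; a(0)→23·(0−0)≡0=a; f(5)→23·(5−0)≡11=l; e(4)→23·(4−0)≡14=o; e(4)→23·(4−0)≡14=o; n(13)→23·(13−0)≡13=n (all mod 26).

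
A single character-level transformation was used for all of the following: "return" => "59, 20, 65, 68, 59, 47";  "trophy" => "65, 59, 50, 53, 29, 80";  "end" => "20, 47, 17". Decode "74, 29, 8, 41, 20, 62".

r(#18)→59 and e(#5)→20: differences scale by 3, so n = 3·pos + 5. Each letter becomes 3×(its alphabet position, a=1..z=26) + 5.
Decoding 74, 29, 8, 41, 20, 62: 74→(74−5)÷3=23=w, 29→(29−5)÷3=8=h, 8→(8−5)÷3=1=a, 41→(41−5)÷3=12=l, 20→(20−5)÷3=5=e, 62→(62−5)÷3=19=s.

whales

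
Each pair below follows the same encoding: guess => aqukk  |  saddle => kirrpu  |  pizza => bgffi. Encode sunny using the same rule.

kqvvc

g(6)→a(0) and u(20)→q(16) fit y≡3x+8 (mod 26); the inverse of 3 mod 26 is 9. Treating letters as 0–25, the rule is x ↦ 3x + 8 (mod 26).
For sunny: s(18)→3·18+8≡10=k; u(20)→3·20+8≡16=q; n(13)→3·13+8≡21=v; n(13)→3·13+8≡21=v; y(24)→3·24+8≡2=c (all mod 26).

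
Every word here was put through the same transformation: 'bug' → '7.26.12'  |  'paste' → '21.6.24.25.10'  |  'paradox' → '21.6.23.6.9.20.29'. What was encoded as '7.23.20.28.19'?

brown

b is letter #2 and maps to 7: an offset of 5. Letters become their 1-based position plus 5 (so a→6, b→7, …).
Reversing it on 7.23.20.28.19: 7→(7−5)÷1=2=b, 23→(23−5)÷1=18=r, 20→(20−5)÷1=15=o, 28→(28−5)÷1=23=w, 19→(19−5)÷1=14=n.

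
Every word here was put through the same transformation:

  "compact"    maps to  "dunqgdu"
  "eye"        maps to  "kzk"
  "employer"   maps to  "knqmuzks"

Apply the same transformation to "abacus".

The shift depends on letter class: consonant c→d is +1, but vowel o→u is +6. The rule splits by letter class: vowels +6, consonants +1.
For abacus: a(vowel)+6=g, b(cons)+1=c, a(vowel)+6=g, c(cons)+1=d, u(vowel)+6=a, s(cons)+1=t.

gcgdat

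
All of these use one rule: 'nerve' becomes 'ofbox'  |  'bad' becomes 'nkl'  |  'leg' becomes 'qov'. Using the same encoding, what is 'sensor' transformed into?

bycxoc

The output letters match the input read backwards, each shifted +10: nerve reversed is evren. Read the word backwards and shift each letter +10.
Applying it to sensor: reverse → rosnes; then shift: r+10=b, o+10=y, s+10=c, n+10=x, e+10=o, s+10=c.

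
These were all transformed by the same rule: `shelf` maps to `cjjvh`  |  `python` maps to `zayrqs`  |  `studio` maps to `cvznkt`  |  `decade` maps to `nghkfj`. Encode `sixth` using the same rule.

ckcdj

Shifts by position in shelf: pos 0: s→c (+10), pos 1: h→j (+2), pos 2: e→j (+5), pos 3: l→v (+10), pos 4: f→h (+2) — repeating every 3. The shifts repeat in a cycle of length 3: positions 0,1,… shift by +10, +2, +5, then the pattern repeats.
For sixth: s+10=c, i+2=k, x+5=c, t+10=d, h+2=j.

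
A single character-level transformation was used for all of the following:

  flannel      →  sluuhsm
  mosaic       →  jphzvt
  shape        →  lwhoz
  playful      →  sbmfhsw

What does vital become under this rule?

shapc

The output letters match the input read backwards, each shifted +7: flannel reversed is lennalf. Read the word backwards and shift each letter +7.
Applying it to vital: reverse → lativ; then shift: l+7=s, a+7=h, t+7=a, i+7=p, v+7=c.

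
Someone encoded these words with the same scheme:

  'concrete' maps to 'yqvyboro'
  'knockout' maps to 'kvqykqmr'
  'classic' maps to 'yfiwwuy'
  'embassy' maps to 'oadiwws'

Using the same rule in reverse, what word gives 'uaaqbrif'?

immortal

c(2)→y(24) and o(14)→q(16) fit y≡21x+8 (mod 26); the inverse of 21 mod 26 is 5. Each letter's alphabet position (a=0..z=25) is mapped through 21·x+8 mod 26 — an affine cipher.
Decoding uaaqbrif: u(20)→5·(20−8)≡8=i; a(0)→5·(0−8)≡12=m; a(0)→5·(0−8)≡12=m; q(16)→5·(16−8)≡14=o; b(1)→5·(1−8)≡17=r; r(17)→5·(17−8)≡19=t; i(8)→5·(8−8)≡0=a; f(5)→5·(5−8)≡11=l (all mod 26).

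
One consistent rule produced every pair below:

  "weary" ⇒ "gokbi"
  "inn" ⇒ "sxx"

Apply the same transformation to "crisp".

mbscz

It's a constant shift of +10 (ROT10).
On crisp: c+10=m, r+10=b, i+10=s, s+10=c, p+10=z.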